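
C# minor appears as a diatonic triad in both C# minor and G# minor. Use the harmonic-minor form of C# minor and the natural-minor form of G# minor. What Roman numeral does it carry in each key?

i in C# minor; iv in G# minor

The scale of C# minor (harmonic minor) is C# D# E F# G# A B#; C# is degree 1, and the triad built there (C#-E-G#) is minor, so it is i.
The scale of G# minor (natural minor) is G# A# B C# D# E F#; C# is degree 4, and the triad built there (C#-E-G#) is minor, so it is iv.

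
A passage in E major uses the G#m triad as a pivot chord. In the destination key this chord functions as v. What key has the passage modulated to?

The numeral v denotes a minor triad on scale degree 5. With G# on degree 5, the tonic of the new key is C#.
Degree 5 carries a minor triad in natural-minor keys, so the destination is C# minor.
Check: the diatonic triads of C# minor (natural minor) are C#m (i), D#dim (ii°), E (III), F#m (iv), G#m (v), A (VI), B (VII) — G#m is indeed v.

C# minor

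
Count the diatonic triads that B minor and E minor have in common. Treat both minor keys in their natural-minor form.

Diatonic triads of B minor (natural minor): Bm (i), C#dim (ii°), D (III), Em (iv), F#m (v), G (VI), A (VII).
Diatonic triads of E minor (natural minor): Em (i), F#dim (ii°), G (III), Am (iv), Bm (v), C (VI), D (VII).
Matching root and quality in both lists: Bm, D, Em, G.
That gives 4 common triads.

4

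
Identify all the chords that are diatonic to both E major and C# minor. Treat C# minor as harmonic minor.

Triads in E major: E (I), F#m (ii), G#m (iii), A (IV), B (V), C#m (vi), D#dim (vii°).
Triads in C# minor (harmonic minor): C#m (i), D#dim (ii°), Eaug (III+), F#m (iv), G# (V), A (VI), B#dim (vii°).
Shared triads with their functions: F#m (ii in E major, iv in C# minor); A (IV in E major, VI in C# minor); C#m (vi in E major, i in C# minor); D#dim (vii° in E major, ii° in C# minor).

F#m, A, C#m, D#dim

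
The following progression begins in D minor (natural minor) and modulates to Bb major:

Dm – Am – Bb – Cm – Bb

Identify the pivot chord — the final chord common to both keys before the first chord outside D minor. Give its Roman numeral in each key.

Chords diatonic to D minor: Dm, Edim, F, Gm, Am, Bb, C.
Reading the progression, the first chord not in that set is Cm, so the modulation leaves D minor there.
The chord immediately before Cm is Bb, which is diatonic to both keys: VI in D minor and I in Bb major.

Bb — VI in D minor, I in Bb major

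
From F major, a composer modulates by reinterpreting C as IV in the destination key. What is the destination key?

G major

The numeral IV denotes a major triad on scale degree 4. With C on degree 4, the tonic of the new key is G.
Degree 4 carries a major triad in major keys, so the destination is G major.
Check: the diatonic triads of G major are G (I), Am (ii), Bm (iii), C (IV), D (V), Em (vi), F#dim (vii°) — C is indeed IV.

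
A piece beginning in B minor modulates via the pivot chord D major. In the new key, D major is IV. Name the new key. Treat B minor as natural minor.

The numeral IV denotes a major triad on scale degree 4. With D on degree 4, the tonic of the new key is A.
Degree 4 carries a major triad in major keys, so the destination is A major.
Check: the diatonic triads of A major are A (I), Bm (ii), C#m (iii), D (IV), E (V), F#m (vi), G#dim (vii°) — D major is indeed IV.

A major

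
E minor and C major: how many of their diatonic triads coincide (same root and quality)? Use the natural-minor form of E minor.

Diatonic triads of E minor (natural minor): Em (i), F#dim (ii°), G (III), Am (iv), Bm (v), C (VI), D (VII).
Diatonic triads of C major: C (I), Dm (ii), Em (iii), F (IV), G (V), Am (vi), Bdim (vii°).
Matching root and quality in both lists: Em, G, Am, C.
That gives 4 common triads.

4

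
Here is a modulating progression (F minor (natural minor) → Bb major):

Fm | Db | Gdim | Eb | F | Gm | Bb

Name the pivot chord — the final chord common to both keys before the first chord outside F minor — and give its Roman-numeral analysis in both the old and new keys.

Eb — VII in F minor, IV in Bb major

Chords diatonic to F minor: Fm, Gdim, Ab, Bbm, Cm, Db, Eb.
Reading the progression, the first chord not in that set is F, so the modulation leaves F minor there.
The chord immediately before F is Eb, which is diatonic to both keys: VII in F minor and IV in Bb major.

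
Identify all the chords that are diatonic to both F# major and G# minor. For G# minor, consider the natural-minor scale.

F#, G#m, B, D#m

Triads in F# major: F# (I), G#m (ii), A#m (iii), B (IV), C# (V), D#m (vi), E#dim (vii°).
Triads in G# minor (natural minor): G#m (i), A#dim (ii°), B (III), C#m (iv), D#m (v), E (VI), F# (VII).
Shared triads with their functions: F# (I in F# major, VII in G# minor); G#m (ii in F# major, i in G# minor); B (IV in F# major, III in G# minor); D#m (vi in F# major, v in G# minor).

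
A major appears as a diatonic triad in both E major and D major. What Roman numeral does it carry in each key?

IV in E major; V in D major

The scale of E major is E F# G# A B C# D#; A is degree 4, and the triad built there (A-C#-E) is major, so it is IV.
The scale of D major is D E F# G A B C#; A is degree 5, and the triad built there (A-C#-E) is major, so it is V.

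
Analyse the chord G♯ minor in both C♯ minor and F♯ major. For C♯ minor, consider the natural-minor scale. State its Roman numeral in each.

v in C♯ minor; ii in F♯ major

The scale of C♯ minor (natural minor) is C♯ D♯ E F♯ G♯ A B; G♯ is degree 5, and the triad built there (G♯-B-D♯) is minor, so it is v.
The scale of F♯ major is F♯ G♯ A♯ B C♯ D♯ E♯; G♯ is degree 2, and the triad built there (G♯-B-D♯) is minor, so it is ii.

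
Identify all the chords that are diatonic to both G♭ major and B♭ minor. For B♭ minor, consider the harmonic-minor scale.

Triads in G♭ major: G♭ (I), A♭m (ii), B♭m (iii), C♭ (IV), D♭ (V), E♭m (vi), Fdim (vii°).
Triads in B♭ minor (harmonic minor): B♭m (i), Cdim (ii°), D♭aug (III+), E♭m (iv), F (V), G♭ (VI), Adim (vii°).
Shared triads with their functions: G♭ (I in G♭ major, VI in B♭ minor); B♭m (iii in G♭ major, i in B♭ minor); E♭m (vi in G♭ major, iv in B♭ minor).

G♭, B♭m, E♭m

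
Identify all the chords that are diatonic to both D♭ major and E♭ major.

Triads in D♭ major: D♭ major (I), E♭ minor (ii), F minor (iii), G♭ major (IV), A♭ major (V), B♭ minor (vi), C diminished (vii°).
Triads in E♭ major: E♭ major (I), F minor (ii), G minor (iii), A♭ major (IV), B♭ major (V), C minor (vi), D diminished (vii°).
Shared triads with their functions: F minor (iii in D♭ major, ii in E♭ major); A♭ major (V in D♭ major, IV in E♭ major).

Fm, A♭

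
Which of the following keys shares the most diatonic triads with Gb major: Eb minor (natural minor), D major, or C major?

Eb minor

Triads of Gb major: Gb (I), Abm (ii), Bbm (iii), Cb (IV), Db (V), Ebm (vi), Fdim (vii°).
Eb minor (natural minor) shares 7: Gb, Abm, Bbm, Cb, Db, Ebm, Fdim.
D major shares 0: none.
C major shares 0: none.
The most common triads (7) are shared with Eb minor.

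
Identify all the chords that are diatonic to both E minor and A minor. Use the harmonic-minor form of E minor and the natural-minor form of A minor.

Triads in E minor (harmonic minor): E minor (i), F# diminished (ii°), G augmented (III+), A minor (iv), B major (V), C major (VI), D# diminished (vii°).
Triads in A minor (natural minor): A minor (i), B diminished (ii°), C major (III), D minor (iv), E minor (v), F major (VI), G major (VII).
Shared triads with their functions: E minor (i in E minor, v in A minor); A minor (iv in E minor, i in A minor); C major (VI in E minor, III in A minor).

Em, Am, C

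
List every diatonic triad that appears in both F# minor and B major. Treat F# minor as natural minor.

C#m, E

Triads in F# minor (natural minor): F#m (i), G#dim (ii°), A (III), Bm (iv), C#m (v), D (VI), E (VII).
Triads in B major: B (I), C#m (ii), D#m (iii), E (IV), F# (V), G#m (vi), A#dim (vii°).
Shared triads with their functions: C#m (v in F# minor, ii in B major); E (VII in F# minor, IV in B major).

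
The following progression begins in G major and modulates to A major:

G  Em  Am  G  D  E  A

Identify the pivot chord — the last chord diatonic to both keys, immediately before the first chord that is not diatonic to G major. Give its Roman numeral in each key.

D — V in G major, IV in A major

Chords diatonic to G major: G, Am, Bm, C, D, Em, F#dim.
Reading the progression, the first chord not in that set is E, so the modulation leaves G major there.
The chord immediately before E is D, which is diatonic to both keys: V in G major and IV in A major.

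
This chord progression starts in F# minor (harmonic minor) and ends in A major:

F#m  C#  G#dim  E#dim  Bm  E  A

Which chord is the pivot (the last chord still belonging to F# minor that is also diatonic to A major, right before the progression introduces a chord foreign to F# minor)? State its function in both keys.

Bm — iv in F# minor, ii in A major

Chords diatonic to F# minor: F#m, G#dim, Aaug, Bm, C#, D, E#dim.
Reading the progression, the first chord not in that set is E, so the modulation leaves F# minor there.
The chord immediately before E is Bm, which is diatonic to both keys: iv in F# minor and ii in A major.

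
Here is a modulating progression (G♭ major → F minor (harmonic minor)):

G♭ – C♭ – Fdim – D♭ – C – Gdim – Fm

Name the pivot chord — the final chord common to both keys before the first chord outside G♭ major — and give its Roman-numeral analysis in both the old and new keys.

Chords diatonic to G♭ major: G♭, A♭m, B♭m, C♭, D♭, E♭m, Fdim.
Reading the progression, the first chord not in that set is C, so the modulation leaves G♭ major there.
The chord immediately before C is D♭, which is diatonic to both keys: V in G♭ major and VI in F minor.

D♭ — V in G♭ major, VI in F minor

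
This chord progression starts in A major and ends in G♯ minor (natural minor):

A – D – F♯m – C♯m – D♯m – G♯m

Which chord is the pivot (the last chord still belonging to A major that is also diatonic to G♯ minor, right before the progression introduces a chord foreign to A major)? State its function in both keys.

C♯m — iii in A major, iv in G♯ minor

Chords diatonic to A major: A, Bm, C♯m, D, E, F♯m, G♯dim.
Reading the progression, the first chord not in that set is D♯m, so the modulation leaves A major there.
The chord immediately before D♯m is C♯m, which is diatonic to both keys: iii in A major and iv in G♯ minor.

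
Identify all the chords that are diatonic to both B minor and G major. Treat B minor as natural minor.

Bm, D, Em, G

Triads in B minor (natural minor): Bm (i), C#dim (ii°), D (III), Em (iv), F#m (v), G (VI), A (VII).
Triads in G major: G (I), Am (ii), Bm (iii), C (IV), D (V), Em (vi), F#dim (vii°).
Shared triads with their functions: Bm (i in B minor, iii in G major); D (III in B minor, V in G major); Em (iv in B minor, vi in G major); G (VI in B minor, I in G major).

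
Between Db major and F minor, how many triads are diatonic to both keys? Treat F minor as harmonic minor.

Diatonic triads of Db major: Db (I), Ebm (ii), Fm (iii), Gb (IV), Ab (V), Bbm (vi), Cdim (vii°).
Diatonic triads of F minor (harmonic minor): Fm (i), Gdim (ii°), Abaug (III+), Bbm (iv), C (V), Db (VI), Edim (vii°).
Matching root and quality in both lists: Db, Fm, Bbm.
That gives 3 common triads.

3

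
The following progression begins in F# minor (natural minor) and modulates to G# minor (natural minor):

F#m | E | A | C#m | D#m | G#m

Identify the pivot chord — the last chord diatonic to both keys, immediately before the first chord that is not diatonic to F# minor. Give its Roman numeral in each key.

Chords diatonic to F# minor: F#m, G#dim, A, Bm, C#m, D, E.
Reading the progression, the first chord not in that set is D#m, so the modulation leaves F# minor there.
The chord immediately before D#m is C#m, which is diatonic to both keys: v in F# minor and iv in G# minor.

C#m — v in F# minor, iv in G# minor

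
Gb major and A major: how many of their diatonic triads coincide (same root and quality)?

Diatonic triads of Gb major: Gb (I), Abm (ii), Bbm (iii), Cb (IV), Db (V), Ebm (vi), Fdim (vii°).
Diatonic triads of A major: A (I), Bm (ii), C#m (iii), D (IV), E (V), F#m (vi), G#dim (vii°).
No triad has the same root and quality in both keys.

0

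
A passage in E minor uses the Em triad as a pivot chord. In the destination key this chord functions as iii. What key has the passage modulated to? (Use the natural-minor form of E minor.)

C major

The numeral iii denotes a minor triad on scale degree 3. With E on degree 3, the tonic of the new key is C.
Degree 3 carries a minor triad in major keys, so the destination is C major.
Check: the diatonic triads of C major are C (I), Dm (ii), Em (iii), F (IV), G (V), Am (vi), Bdim (vii°) — Em is indeed iii.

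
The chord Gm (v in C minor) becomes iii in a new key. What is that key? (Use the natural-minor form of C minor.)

Eb major

The numeral iii denotes a minor triad on scale degree 3. With G on degree 3, the tonic of the new key is Eb.
Degree 3 carries a minor triad in major keys, so the destination is Eb major.
Check: the diatonic triads of Eb major are Eb (I), Fm (ii), Gm (iii), Ab (IV), Bb (V), Cm (vi), Ddim (vii°) — Gm is indeed iii.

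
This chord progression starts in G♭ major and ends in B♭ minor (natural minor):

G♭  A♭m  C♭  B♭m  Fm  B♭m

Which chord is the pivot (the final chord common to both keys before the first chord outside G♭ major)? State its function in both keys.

Chords diatonic to G♭ major: G♭, A♭m, B♭m, C♭, D♭, E♭m, Fdim.
Reading the progression, the first chord not in that set is Fm, so the modulation leaves G♭ major there.
The chord immediately before Fm is B♭m, which is diatonic to both keys: iii in G♭ major and i in B♭ minor.

B♭m — iii in G♭ major, i in B♭ minor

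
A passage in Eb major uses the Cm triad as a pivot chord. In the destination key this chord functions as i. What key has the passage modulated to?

The numeral i denotes a minor triad on scale degree 1. With C on degree 1, the tonic of the new key is C.
Degree 1 carries a minor triad in minor keys, so the destination is C minor.
Check: the diatonic triads of C minor (natural minor) are Cm (i), Ddim (ii°), Eb (III), Fm (iv), Gm (v), Ab (VI), Bb (VII) — Cm is indeed i.

C minor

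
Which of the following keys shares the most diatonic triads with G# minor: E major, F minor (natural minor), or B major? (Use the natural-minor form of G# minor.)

B major

Triads of G# minor (natural minor): G#m (i), A#dim (ii°), B (III), C#m (iv), D#m (v), E (VI), F# (VII).
E major shares 4: G#m, B, C#m, E.
F minor (natural minor) shares 0: none.
B major shares 7: G#m, A#dim, B, C#m, D#m, E, F#.
The most common triads (7) are shared with B major.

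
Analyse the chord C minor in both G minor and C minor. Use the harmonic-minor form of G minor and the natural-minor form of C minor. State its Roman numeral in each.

The scale of G minor (harmonic minor) is G A Bb C D Eb F#; C is degree 4, and the triad built there (C-Eb-G) is minor, so it is iv.
The scale of C minor (natural minor) is C D Eb F G Ab Bb; C is degree 1, and the triad built there (C-Eb-G) is minor, so it is i.

iv in G minor; i in C minor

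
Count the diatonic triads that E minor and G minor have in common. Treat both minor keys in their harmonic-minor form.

Diatonic triads of E minor (harmonic minor): E minor (i), F# diminished (ii°), G augmented (III+), A minor (iv), B major (V), C major (VI), D# diminished (vii°).
Diatonic triads of G minor (harmonic minor): G minor (i), A diminished (ii°), Bb augmented (III+), C minor (iv), D major (V), Eb major (VI), F# diminished (vii°).
Matching root and quality in both lists: F# diminished.
That gives 1 common triad.

1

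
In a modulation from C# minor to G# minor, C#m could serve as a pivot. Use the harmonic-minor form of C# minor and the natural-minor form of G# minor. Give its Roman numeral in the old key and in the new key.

The scale of C# minor (harmonic minor) is C# D# E F# G# A B#; C# is degree 1, and the triad built there (C#-E-G#) is minor, so it is i.
The scale of G# minor (natural minor) is G# A# B C# D# E F#; C# is degree 4, and the triad built there (C#-E-G#) is minor, so it is iv.

i in C# minor; iv in G# minor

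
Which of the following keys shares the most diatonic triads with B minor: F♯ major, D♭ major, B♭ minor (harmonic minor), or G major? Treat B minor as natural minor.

G major

Triads of B minor (natural minor): B minor (i), C♯ diminished (ii°), D major (III), E minor (iv), F♯ minor (v), G major (VI), A major (VII).
F♯ major shares 0: none.
D♭ major shares 0: none.
B♭ minor (harmonic minor) shares 0: none.
G major shares 4: Bm, D, Em, G.
The most common triads (4) are shared with G major.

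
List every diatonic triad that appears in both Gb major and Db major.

Gb, Bbm, Db, Ebm

Triads in Gb major: Gb major (I), Ab minor (ii), Bb minor (iii), Cb major (IV), Db major (V), Eb minor (vi), F diminished (vii°).
Triads in Db major: Db major (I), Eb minor (ii), F minor (iii), Gb major (IV), Ab major (V), Bb minor (vi), C diminished (vii°).
Shared triads with their functions: Gb major (I in Gb major, IV in Db major); Bb minor (iii in Gb major, vi in Db major); Db major (V in Gb major, I in Db major); Eb minor (vi in Gb major, ii in Db major).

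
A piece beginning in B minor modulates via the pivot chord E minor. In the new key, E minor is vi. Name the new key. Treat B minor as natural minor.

G major

The numeral vi denotes a minor triad on scale degree 6. With E on degree 6, the tonic of the new key is G.
Degree 6 carries a minor triad in major keys, so the destination is G major.
Check: the diatonic triads of G major are G (I), Am (ii), Bm (iii), C (IV), D (V), Em (vi), F#dim (vii°) — E minor is indeed vi.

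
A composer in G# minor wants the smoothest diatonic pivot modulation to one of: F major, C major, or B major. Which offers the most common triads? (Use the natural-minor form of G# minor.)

Triads of G# minor (natural minor): G# minor (i), A# diminished (ii°), B major (III), C# minor (iv), D# minor (v), E major (VI), F# major (VII).
F major shares 0: none.
C major shares 0: none.
B major shares 7: G#m, A#dim, B, C#m, D#m, E, F#.
The most common triads (7) are shared with B major.

B major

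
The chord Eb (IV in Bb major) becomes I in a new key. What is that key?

The numeral I denotes a major triad on scale degree 1. With Eb on degree 1, the tonic of the new key is Eb.
Degree 1 carries a major triad in major keys, so the destination is Eb major.
Check: the diatonic triads of Eb major are Eb (I), Fm (ii), Gm (iii), Ab (IV), Bb (V), Cm (vi), Ddim (vii°) — Eb is indeed I.

Eb major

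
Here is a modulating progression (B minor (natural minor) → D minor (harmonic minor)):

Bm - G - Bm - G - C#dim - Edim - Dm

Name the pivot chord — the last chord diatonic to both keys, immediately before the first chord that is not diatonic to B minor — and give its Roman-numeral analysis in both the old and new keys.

C#dim — ii° in B minor, vii° in D minor

Chords diatonic to B minor: Bm, C#dim, D, Em, F#m, G, A.
Reading the progression, the first chord not in that set is Edim, so the modulation leaves B minor there.
The chord immediately before Edim is C#dim, which is diatonic to both keys: ii° in B minor and vii° in D minor.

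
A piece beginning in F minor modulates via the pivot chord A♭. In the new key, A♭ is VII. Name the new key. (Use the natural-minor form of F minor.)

B♭ minor

The numeral VII denotes a major triad on scale degree 7. With A♭ on degree 7, the tonic of the new key is B♭.
Degree 7 carries a major triad in natural-minor keys, so the destination is B♭ minor.
Check: the diatonic triads of B♭ minor (natural minor) are B♭m (i), Cdim (ii°), D♭ (III), E♭m (iv), Fm (v), G♭ (VI), A♭ (VII) — A♭ is indeed VII.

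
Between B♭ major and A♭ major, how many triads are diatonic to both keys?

2

Diatonic triads of B♭ major: B♭ major (I), C minor (ii), D minor (iii), E♭ major (IV), F major (V), G minor (vi), A diminished (vii°).
Diatonic triads of A♭ major: A♭ major (I), B♭ minor (ii), C minor (iii), D♭ major (IV), E♭ major (V), F minor (vi), G diminished (vii°).
Matching root and quality in both lists: C minor, E♭ major.
That gives 2 common triads.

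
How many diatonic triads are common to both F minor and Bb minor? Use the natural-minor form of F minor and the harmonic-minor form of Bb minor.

1

Diatonic triads of F minor (natural minor): Fm (i), Gdim (ii°), Ab (III), Bbm (iv), Cm (v), Db (VI), Eb (VII).
Diatonic triads of Bb minor (harmonic minor): Bbm (i), Cdim (ii°), Dbaug (III+), Ebm (iv), F (V), Gb (VI), Adim (vii°).
Matching root and quality in both lists: Bbm.
That gives 1 common triad.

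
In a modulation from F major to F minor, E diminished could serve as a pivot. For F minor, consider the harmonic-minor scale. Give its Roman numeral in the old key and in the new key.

The scale of F major is F G A Bb C D E; E is degree 7, and the triad built there (E-G-Bb) is diminished, so it is vii°.
The scale of F minor (harmonic minor) is F G Ab Bb C Db E; E is degree 7, and the triad built there (E-G-Bb) is diminished, so it is vii°.

vii° in F major; vii° in F minor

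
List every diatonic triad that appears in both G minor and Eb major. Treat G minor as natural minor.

Triads in G minor (natural minor): Gm (i), Adim (ii°), Bb (III), Cm (iv), Dm (v), Eb (VI), F (VII).
Triads in Eb major: Eb (I), Fm (ii), Gm (iii), Ab (IV), Bb (V), Cm (vi), Ddim (vii°).
Shared triads with their functions: Gm (i in G minor, iii in Eb major); Bb (III in G minor, V in Eb major); Cm (iv in G minor, vi in Eb major); Eb (VI in G minor, I in Eb major).

Gm, Bb, Cm, Eb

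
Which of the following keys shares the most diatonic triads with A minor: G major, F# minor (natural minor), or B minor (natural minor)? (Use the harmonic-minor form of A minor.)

F# minor

Triads of A minor (harmonic minor): Am (i), Bdim (ii°), Caug (III+), Dm (iv), E (V), F (VI), G#dim (vii°).
G major shares 1: Am.
F# minor (natural minor) shares 2: E, G#dim.
B minor (natural minor) shares 0: none.
The most common triads (2) are shared with F# minor.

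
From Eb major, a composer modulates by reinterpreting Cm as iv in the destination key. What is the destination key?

The numeral iv denotes a minor triad on scale degree 4. With C on degree 4, the tonic of the new key is G.
Degree 4 carries a minor triad in minor keys, so the destination is G minor.
Check: the diatonic triads of G minor (natural minor) are Gm (i), Adim (ii°), Bb (III), Cm (iv), Dm (v), Eb (VI), F (VII) — Cm is indeed iv.

G minor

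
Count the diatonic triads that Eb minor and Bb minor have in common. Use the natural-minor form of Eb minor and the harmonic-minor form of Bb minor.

3

Diatonic triads of Eb minor (natural minor): Ebm (i), Fdim (ii°), Gb (III), Abm (iv), Bbm (v), Cb (VI), Db (VII).
Diatonic triads of Bb minor (harmonic minor): Bbm (i), Cdim (ii°), Dbaug (III+), Ebm (iv), F (V), Gb (VI), Adim (vii°).
Matching root and quality in both lists: Ebm, Gb, Bbm.
That gives 3 common triads.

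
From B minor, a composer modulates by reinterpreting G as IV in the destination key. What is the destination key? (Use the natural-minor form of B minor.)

D major

The numeral IV denotes a major triad on scale degree 4. With G on degree 4, the tonic of the new key is D.
Degree 4 carries a major triad in major keys, so the destination is D major.
Check: the diatonic triads of D major are D (I), Em (ii), F♯m (iii), G (IV), A (V), Bm (vi), C♯dim (vii°) — G is indeed IV.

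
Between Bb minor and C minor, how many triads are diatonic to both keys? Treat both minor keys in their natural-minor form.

2

Diatonic triads of Bb minor (natural minor): Bb minor (i), C diminished (ii°), Db major (III), Eb minor (iv), F minor (v), Gb major (VI), Ab major (VII).
Diatonic triads of C minor (natural minor): C minor (i), D diminished (ii°), Eb major (III), F minor (iv), G minor (v), Ab major (VI), Bb major (VII).
Matching root and quality in both lists: F minor, Ab major.
That gives 2 common triads.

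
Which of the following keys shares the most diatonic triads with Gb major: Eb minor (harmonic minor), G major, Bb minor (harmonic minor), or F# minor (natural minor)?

Eb minor

Triads of Gb major: Gb (I), Abm (ii), Bbm (iii), Cb (IV), Db (V), Ebm (vi), Fdim (vii°).
Eb minor (harmonic minor) shares 4: Abm, Cb, Ebm, Fdim.
G major shares 0: none.
Bb minor (harmonic minor) shares 3: Gb, Bbm, Ebm.
F# minor (natural minor) shares 0: none.
The most common triads (4) are shared with Eb minor.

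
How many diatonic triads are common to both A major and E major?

4

Diatonic triads of A major: A (I), Bm (ii), C#m (iii), D (IV), E (V), F#m (vi), G#dim (vii°).
Diatonic triads of E major: E (I), F#m (ii), G#m (iii), A (IV), B (V), C#m (vi), D#dim (vii°).
Matching root and quality in both lists: A, C#m, E, F#m.
That gives 4 common triads.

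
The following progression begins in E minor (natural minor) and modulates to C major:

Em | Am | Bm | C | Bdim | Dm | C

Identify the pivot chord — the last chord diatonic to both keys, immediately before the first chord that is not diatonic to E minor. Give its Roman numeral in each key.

Chords diatonic to E minor: Em, F#dim, G, Am, Bm, C, D.
Reading the progression, the first chord not in that set is Bdim, so the modulation leaves E minor there.
The chord immediately before Bdim is C, which is diatonic to both keys: VI in E minor and I in C major.

C — VI in E minor, I in C major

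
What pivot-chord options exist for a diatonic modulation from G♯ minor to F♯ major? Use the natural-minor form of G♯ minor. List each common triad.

Triads in G♯ minor (natural minor): G♯ minor (i), A♯ diminished (ii°), B major (III), C♯ minor (iv), D♯ minor (v), E major (VI), F♯ major (VII).
Triads in F♯ major: F♯ major (I), G♯ minor (ii), A♯ minor (iii), B major (IV), C♯ major (V), D♯ minor (vi), E♯ diminished (vii°).
Shared triads with their functions: G♯ minor (i in G♯ minor, ii in F♯ major); B major (III in G♯ minor, IV in F♯ major); D♯ minor (v in G♯ minor, vi in F♯ major); F♯ major (VII in G♯ minor, I in F♯ major).

G♯m, B, D♯m, F♯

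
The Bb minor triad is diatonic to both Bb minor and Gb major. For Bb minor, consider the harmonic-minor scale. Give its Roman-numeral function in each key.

i in Bb minor; iii in Gb major

The scale of Bb minor (harmonic minor) is Bb C Db Eb F Gb A; Bb is degree 1, and the triad built there (Bb-Db-F) is minor, so it is i.
The scale of Gb major is Gb Ab Bb Cb Db Eb F; Bb is degree 3, and the triad built there (Bb-Db-F) is minor, so it is iii.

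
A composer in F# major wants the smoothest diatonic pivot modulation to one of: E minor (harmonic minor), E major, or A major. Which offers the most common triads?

Triads of F# major: F# (I), G#m (ii), A#m (iii), B (IV), C# (V), D#m (vi), E#dim (vii°).
E minor (harmonic minor) shares 1: B.
E major shares 2: G#m, B.
A major shares 0: none.
The most common triads (2) are shared with E major.

E major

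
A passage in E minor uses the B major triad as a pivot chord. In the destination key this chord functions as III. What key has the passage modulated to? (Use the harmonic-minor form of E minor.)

G# minor

The numeral III denotes a major triad on scale degree 3. With B on degree 3, the tonic of the new key is G#.
Degree 3 carries a major triad in natural-minor keys, so the destination is G# minor.
Check: the diatonic triads of G# minor (natural minor) are G#m (i), A#dim (ii°), B (III), C#m (iv), D#m (v), E (VI), F# (VII) — B major is indeed III.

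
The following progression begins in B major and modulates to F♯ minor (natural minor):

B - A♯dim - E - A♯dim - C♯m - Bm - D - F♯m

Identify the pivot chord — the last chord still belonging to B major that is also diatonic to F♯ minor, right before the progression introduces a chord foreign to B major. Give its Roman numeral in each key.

C♯m — ii in B major, v in F♯ minor

Chords diatonic to B major: B, C♯m, D♯m, E, F♯, G♯m, A♯dim.
Reading the progression, the first chord not in that set is Bm, so the modulation leaves B major there.
The chord immediately before Bm is C♯m, which is diatonic to both keys: ii in B major and v in F♯ minor.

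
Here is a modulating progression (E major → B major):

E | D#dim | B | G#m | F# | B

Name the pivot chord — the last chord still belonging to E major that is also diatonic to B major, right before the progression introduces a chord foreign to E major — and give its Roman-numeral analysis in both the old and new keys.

Chords diatonic to E major: E, F#m, G#m, A, B, C#m, D#dim.
Reading the progression, the first chord not in that set is F#, so the modulation leaves E major there.
The chord immediately before F# is G#m, which is diatonic to both keys: iii in E major and vi in B major.

G#m — iii in E major, vi in B major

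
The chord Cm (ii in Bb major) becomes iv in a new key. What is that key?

The numeral iv denotes a minor triad on scale degree 4. With C on degree 4, the tonic of the new key is G.
Degree 4 carries a minor triad in minor keys, so the destination is G minor.
Check: the diatonic triads of G minor (natural minor) are Gm (i), Adim (ii°), Bb (III), Cm (iv), Dm (v), Eb (VI), F (VII) — Cm is indeed iv.

G minor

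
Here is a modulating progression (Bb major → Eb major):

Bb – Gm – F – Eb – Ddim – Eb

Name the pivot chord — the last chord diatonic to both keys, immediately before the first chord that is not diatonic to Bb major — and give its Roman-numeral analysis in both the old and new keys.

Eb — IV in Bb major, I in Eb major

Chords diatonic to Bb major: Bb, Cm, Dm, Eb, F, Gm, Adim.
Reading the progression, the first chord not in that set is Ddim, so the modulation leaves Bb major there.
The chord immediately before Ddim is Eb, which is diatonic to both keys: IV in Bb major and I in Eb major.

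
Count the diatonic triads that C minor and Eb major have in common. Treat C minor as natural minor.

7

Diatonic triads of C minor (natural minor): C minor (i), D diminished (ii°), Eb major (III), F minor (iv), G minor (v), Ab major (VI), Bb major (VII).
Diatonic triads of Eb major: Eb major (I), F minor (ii), G minor (iii), Ab major (IV), Bb major (V), C minor (vi), D diminished (vii°).
Matching root and quality in both lists: C minor, D diminished, Eb major, F minor, G minor, Ab major, Bb major.
That gives 7 common triads.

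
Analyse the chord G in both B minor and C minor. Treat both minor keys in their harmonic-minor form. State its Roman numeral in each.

The scale of B minor (harmonic minor) is B C♯ D E F♯ G A♯; G is degree 6, and the triad built there (G-B-D) is major, so it is VI.
The scale of C minor (harmonic minor) is C D E♭ F G A♭ B; G is degree 5, and the triad built there (G-B-D) is major, so it is V.

VI in B minor; V in C minor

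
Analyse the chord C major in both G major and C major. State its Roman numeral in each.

IV in G major; I in C major

The scale of G major is G A B C D E F#; C is degree 4, and the triad built there (C-E-G) is major, so it is IV.
The scale of C major is C D E F G A B; C is degree 1, and the triad built there (C-E-G) is major, so it is I.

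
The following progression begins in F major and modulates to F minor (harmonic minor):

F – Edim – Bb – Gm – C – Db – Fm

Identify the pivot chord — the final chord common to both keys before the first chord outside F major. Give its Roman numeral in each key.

Chords diatonic to F major: F, Gm, Am, Bb, C, Dm, Edim.
Reading the progression, the first chord not in that set is Db, so the modulation leaves F major there.
The chord immediately before Db is C, which is diatonic to both keys: V in F major and V in F minor.

C — V in F major, V in F minor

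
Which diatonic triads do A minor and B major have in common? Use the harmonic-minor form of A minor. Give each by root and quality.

E

Triads in A minor (harmonic minor): A minor (i), B diminished (ii°), C augmented (III+), D minor (iv), E major (V), F major (VI), G# diminished (vii°).
Triads in B major: B major (I), C# minor (ii), D# minor (iii), E major (IV), F# major (V), G# minor (vi), A# diminished (vii°).
Shared triads with their functions: E major (V in A minor, IV in B major).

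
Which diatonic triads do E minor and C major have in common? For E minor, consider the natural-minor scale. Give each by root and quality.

Triads in E minor (natural minor): E minor (i), F# diminished (ii°), G major (III), A minor (iv), B minor (v), C major (VI), D major (VII).
Triads in C major: C major (I), D minor (ii), E minor (iii), F major (IV), G major (V), A minor (vi), B diminished (vii°).
Shared triads with their functions: E minor (i in E minor, iii in C major); G major (III in E minor, V in C major); A minor (iv in E minor, vi in C major); C major (VI in E minor, I in C major).

Em, G, Am, C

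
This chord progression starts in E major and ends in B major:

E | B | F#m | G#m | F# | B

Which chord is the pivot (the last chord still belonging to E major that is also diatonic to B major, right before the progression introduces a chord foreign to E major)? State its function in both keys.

G#m — iii in E major, vi in B major

Chords diatonic to E major: E, F#m, G#m, A, B, C#m, D#dim.
Reading the progression, the first chord not in that set is F#, so the modulation leaves E major there.
The chord immediately before F# is G#m, which is diatonic to both keys: iii in E major and vi in B major.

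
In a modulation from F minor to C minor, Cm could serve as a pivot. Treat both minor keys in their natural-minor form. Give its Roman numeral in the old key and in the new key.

The scale of F minor (natural minor) is F G Ab Bb C Db Eb; C is degree 5, and the triad built there (C-Eb-G) is minor, so it is v.
The scale of C minor (natural minor) is C D Eb F G Ab Bb; C is degree 1, and the triad built there (C-Eb-G) is minor, so it is i.

v in F minor; i in C minor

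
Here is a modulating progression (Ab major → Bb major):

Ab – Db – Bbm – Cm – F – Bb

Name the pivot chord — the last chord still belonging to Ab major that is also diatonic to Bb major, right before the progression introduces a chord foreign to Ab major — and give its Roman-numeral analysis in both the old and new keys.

Cm — iii in Ab major, ii in Bb major

Chords diatonic to Ab major: Ab, Bbm, Cm, Db, Eb, Fm, Gdim.
Reading the progression, the first chord not in that set is F, so the modulation leaves Ab major there.
The chord immediately before F is Cm, which is diatonic to both keys: iii in Ab major and ii in Bb major.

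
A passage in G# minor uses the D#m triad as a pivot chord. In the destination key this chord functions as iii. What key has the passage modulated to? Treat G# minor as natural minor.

B major

The numeral iii denotes a minor triad on scale degree 3. With D# on degree 3, the tonic of the new key is B.
Degree 3 carries a minor triad in major keys, so the destination is B major.
Check: the diatonic triads of B major are B (I), C#m (ii), D#m (iii), E (IV), F# (V), G#m (vi), A#dim (vii°) — D#m is indeed iii.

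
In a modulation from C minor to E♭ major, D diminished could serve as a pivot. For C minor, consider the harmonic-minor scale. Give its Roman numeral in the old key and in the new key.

The scale of C minor (harmonic minor) is C D E♭ F G A♭ B; D is degree 2, and the triad built there (D-F-A♭) is diminished, so it is ii°.
The scale of E♭ major is E♭ F G A♭ B♭ C D; D is degree 7, and the triad built there (D-F-A♭) is diminished, so it is vii°.

ii° in C minor; vii° in E♭ major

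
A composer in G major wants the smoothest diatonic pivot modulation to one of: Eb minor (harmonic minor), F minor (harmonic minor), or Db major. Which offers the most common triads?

F minor

Triads of G major: G (I), Am (ii), Bm (iii), C (IV), D (V), Em (vi), F#dim (vii°).
Eb minor (harmonic minor) shares 0: none.
F minor (harmonic minor) shares 1: C.
Db major shares 0: none.
The most common triads (1) are shared with F minor.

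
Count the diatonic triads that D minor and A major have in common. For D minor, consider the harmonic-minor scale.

1

Diatonic triads of D minor (harmonic minor): Dm (i), Edim (ii°), Faug (III+), Gm (iv), A (V), Bb (VI), C#dim (vii°).
Diatonic triads of A major: A (I), Bm (ii), C#m (iii), D (IV), E (V), F#m (vi), G#dim (vii°).
Matching root and quality in both lists: A.
That gives 1 common triad.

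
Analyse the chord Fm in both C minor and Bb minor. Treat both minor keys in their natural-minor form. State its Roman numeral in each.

The scale of C minor (natural minor) is C D Eb F G Ab Bb; F is degree 4, and the triad built there (F-Ab-C) is minor, so it is iv.
The scale of Bb minor (natural minor) is Bb C Db Eb F Gb Ab; F is degree 5, and the triad built there (F-Ab-C) is minor, so it is v.

iv in C minor; v in Bb minor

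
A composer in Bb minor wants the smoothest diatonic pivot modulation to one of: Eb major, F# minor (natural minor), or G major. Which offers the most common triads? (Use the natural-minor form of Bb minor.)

Eb major

Triads of Bb minor (natural minor): Bbm (i), Cdim (ii°), Db (III), Ebm (iv), Fm (v), Gb (VI), Ab (VII).
Eb major shares 2: Fm, Ab.
F# minor (natural minor) shares 0: none.
G major shares 0: none.
The most common triads (2) are shared with Eb major.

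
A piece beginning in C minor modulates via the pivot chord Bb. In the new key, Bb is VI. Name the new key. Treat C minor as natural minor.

The numeral VI denotes a major triad on scale degree 6. With Bb on degree 6, the tonic of the new key is D.
Degree 6 carries a major triad in minor keys, so the destination is D minor.
Check: the diatonic triads of D minor (natural minor) are Dm (i), Edim (ii°), F (III), Gm (iv), Am (v), Bb (VI), C (VII) — Bb is indeed VI.

D minor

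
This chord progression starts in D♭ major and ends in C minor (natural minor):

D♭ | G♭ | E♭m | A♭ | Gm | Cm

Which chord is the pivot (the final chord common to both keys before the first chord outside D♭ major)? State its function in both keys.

Chords diatonic to D♭ major: D♭, E♭m, Fm, G♭, A♭, B♭m, Cdim.
Reading the progression, the first chord not in that set is Gm, so the modulation leaves D♭ major there.
The chord immediately before Gm is A♭, which is diatonic to both keys: V in D♭ major and VI in C minor.

A♭ — V in D♭ major, VI in C minor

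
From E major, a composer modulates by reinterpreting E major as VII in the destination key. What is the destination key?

The numeral VII denotes a major triad on scale degree 7. With E on degree 7, the tonic of the new key is F♯.
Degree 7 carries a major triad in natural-minor keys, so the destination is F♯ minor.
Check: the diatonic triads of F♯ minor (natural minor) are F♯m (i), G♯dim (ii°), A (III), Bm (iv), C♯m (v), D (VI), E (VII) — E major is indeed VII.

F♯ minor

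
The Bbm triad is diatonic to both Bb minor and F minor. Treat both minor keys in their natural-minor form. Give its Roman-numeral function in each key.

i in Bb minor; iv in F minor

The scale of Bb minor (natural minor) is Bb C Db Eb F Gb Ab; Bb is degree 1, and the triad built there (Bb-Db-F) is minor, so it is i.
The scale of F minor (natural minor) is F G Ab Bb C Db Eb; Bb is degree 4, and the triad built there (Bb-Db-F) is minor, so it is iv.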